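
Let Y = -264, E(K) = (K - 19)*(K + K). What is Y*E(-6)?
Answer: -79200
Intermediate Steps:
E(K) = 2*K*(-19 + K) (E(K) = (-19 + K)*(2*K) = 2*K*(-19 + K))
Y*E(-6) = -528*(-6)*(-19 - 6) = -528*(-6)*(-25) = -264*300 = -79200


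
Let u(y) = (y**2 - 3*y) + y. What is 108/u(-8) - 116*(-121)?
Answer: 280747/20 ≈ 14037.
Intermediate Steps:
u(y) = y**2 - 2*y
108/u(-8) - 116*(-121) = 108/((-8*(-2 - 8))) - 116*(-121) = 108/((-8*(-10))) + 14036 = 108/80 + 14036 = 108*(1/80) + 14036 = 27/20 + 14036 = 280747/20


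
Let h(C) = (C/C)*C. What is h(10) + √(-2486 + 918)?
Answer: 10 + 28*I*√2 ≈ 10.0 + 39.598*I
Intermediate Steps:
h(C) = C (h(C) = 1*C = C)
h(10) + √(-2486 + 918) = 10 + √(-2486 + 918) = 10 + √(-1568) = 10 + 28*I*√2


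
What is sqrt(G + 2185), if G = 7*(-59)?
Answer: 2*sqrt(443) ≈ 42.095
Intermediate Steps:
G = -413
sqrt(G + 2185) = sqrt(-413 + 2185) = sqrt(1772) = 2*sqrt(443)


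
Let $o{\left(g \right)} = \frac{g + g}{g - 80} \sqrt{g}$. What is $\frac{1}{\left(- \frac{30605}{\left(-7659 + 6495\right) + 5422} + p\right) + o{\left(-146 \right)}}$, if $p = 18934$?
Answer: $\frac{4381730651117534}{82932250240823908545} - \frac{299118044872 i \sqrt{146}}{82932250240823908545} \approx 5.2835 \cdot 10^{-5} - 4.3581 \cdot 10^{-8} i$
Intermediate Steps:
$o{\left(g \right)} = \frac{2 g^{\frac{3}{2}}}{-80 + g}$ ($o{\left(g \right)} = \frac{2 g}{-80 + g} \sqrt{g} = \frac{2 g^{\frac{3}{2}}}{-80 + g}$)
$\frac{1}{\left(- \frac{30605}{\left(-7659 + 6495\right) + 5422} + p\right) + o{\left(-146 \right)}} = \frac{1}{\left(- \frac{30605}{\left(-7659 + 6495\right) + 5422} + 18934\right) + \frac{2 \left(-146\right)^{\frac{3}{2}}}{-80 - 146}} = \frac{1}{\left(- \frac{30605}{-1164 + 5422} + 18934\right) + \frac{2 \left(- 146 i \sqrt{146}\right)}{-226}} = \frac{1}{\left(- \frac{30605}{4258} + 18934\right) + 2 \left(- 146 i \sqrt{146}\right) \left(- \frac{1}{226}\right)} = \frac{1}{\left(- \frac{30605}{4258} + 18934\right) + \frac{146 i \sqrt{146}}{113}} = \frac{1}{\frac{80590367}{4258} + \frac{146 i \sqrt{146}}{113}}$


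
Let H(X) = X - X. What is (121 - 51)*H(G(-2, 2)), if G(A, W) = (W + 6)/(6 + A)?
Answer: 0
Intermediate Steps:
G(A, W) = (6 + W)/(6 + A)
H(X) = 0
(121 - 51)*H(G(-2, 2)) = (121 - 51)*0 = 70*0 = 0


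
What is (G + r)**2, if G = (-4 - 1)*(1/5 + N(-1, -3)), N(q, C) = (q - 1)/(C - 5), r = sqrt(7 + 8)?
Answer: 321/16 - 9*sqrt(15)/2 ≈ 2.6341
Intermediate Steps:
r = sqrt(15) ≈ 3.8730
N(q, C) = (-1 + q)/(-5 + C)
G = -9/4 (G = (-4 - 1)*(1/5 + (-1 - 1)/(-5 - 3)) = -5*(1/5 - 2/(-8)) = -5*(1/5 - 1/8*(-2)) = -5*(1/5 + 1/4) = -5*9/20 = -9/4 ≈ -2.2500)
(G + r)**2 = (-9/4 + sqrt(15))**2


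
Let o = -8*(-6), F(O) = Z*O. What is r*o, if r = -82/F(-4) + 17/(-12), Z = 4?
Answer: 178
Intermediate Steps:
F(O) = 4*O
o = 48
r = 89/24 (r = -82/(4*(-4)) + 17/(-12) = -82/(-16) + 17*(-1/12) = -82*(-1/16) - 17/12 = 41/8 - 17/12 = 89/24 ≈ 3.7083)
r*o = (89/24)*48 = 178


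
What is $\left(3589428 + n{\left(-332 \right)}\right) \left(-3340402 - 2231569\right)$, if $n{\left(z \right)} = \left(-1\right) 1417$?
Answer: $-19992293239681$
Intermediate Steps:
$n{\left(z \right)} = -1417$
$\left(3589428 + n{\left(-332 \right)}\right) \left(-3340402 - 2231569\right) = \left(3589428 - 1417\right) \left(-3340402 - 2231569\right) = 3588011 \left(-5571971\right) = -19992293239681$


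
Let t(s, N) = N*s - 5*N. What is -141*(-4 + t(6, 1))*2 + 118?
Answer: 964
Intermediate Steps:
t(s, N) = -5*N + N*s
-141*(-4 + t(6, 1))*2 + 118 = -141*(-4 + 1*(-5 + 6))*2 + 118 = -141*(-4 + 1*1)*2 + 118 = -141*(-4 + 1)*2 + 118 = -(-423)*2 + 118 = -141*(-6) + 118 = 846 + 118 = 964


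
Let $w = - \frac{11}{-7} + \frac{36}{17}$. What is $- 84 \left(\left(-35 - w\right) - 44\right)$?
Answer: $\frac{118080}{17} \approx 6945.9$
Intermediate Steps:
$w = \frac{439}{119}$ ($w = \left(-11\right) \left(- \frac{1}{7}\right) + 36 \cdot \frac{1}{17} = \frac{11}{7} + \frac{36}{17} = \frac{439}{119} \approx 3.6891$)
$- 84 \left(\left(-35 - w\right) - 44\right) = - 84 \left(\left(-35 - \frac{439}{119}\right) - 44\right) = - 84 \left(- \frac{4604}{119} - 44\right) = \left(-84\right) \left(- \frac{9840}{119}\right) = \frac{118080}{17}$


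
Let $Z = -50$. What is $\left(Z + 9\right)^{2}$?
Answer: $1681$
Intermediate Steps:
$\left(Z + 9\right)^{2} = \left(-50 + 9\right)^{2} = \left(-41\right)^{2} = 1681$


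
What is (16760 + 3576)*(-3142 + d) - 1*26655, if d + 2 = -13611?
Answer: -340756335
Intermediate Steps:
d = -13613 (d = -2 - 13611 = -13613)
(16760 + 3576)*(-3142 + d) - 1*26655 = (16760 + 3576)*(-3142 - 13613) - 1*26655 = 20336*(-16755) - 26655 = -340729680 - 26655 = -340756335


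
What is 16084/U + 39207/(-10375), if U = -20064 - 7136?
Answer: -12333019/2822000 ≈ -4.3703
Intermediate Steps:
U = -27200
16084/U + 39207/(-10375) = 16084/(-27200) + 39207/(-10375) = 16084*(-1/27200) + 39207*(-1/10375) = -4021/6800 - 39207/10375 = -12333019/2822000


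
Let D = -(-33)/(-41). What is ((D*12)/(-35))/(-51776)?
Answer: -99/18574640 ≈ -5.3298e-6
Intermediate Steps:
D = -33/41 (D = -(-33)*(-1)/41 = -1*33/41 = -33/41 ≈ -0.80488)
((D*12)/(-35))/(-51776) = (-33/41*12/(-35))/(-51776) = -396/41*(-1/35)*(-1/51776) = (396/1435)*(-1/51776) = -99/18574640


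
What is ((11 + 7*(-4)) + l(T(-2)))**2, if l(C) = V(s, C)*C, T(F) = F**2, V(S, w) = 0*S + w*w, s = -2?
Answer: 2209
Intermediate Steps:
V(S, w) = w**2 (V(S, w) = 0 + w**2 = w**2)
l(C) = C**3 (l(C) = C**2*C = C**3)
((11 + 7*(-4)) + l(T(-2)))**2 = ((11 + 7*(-4)) + ((-2)**2)**3)**2 = ((11 - 28) + 4**3)**2 = (-17 + 64)**2 = 47**2 = 2209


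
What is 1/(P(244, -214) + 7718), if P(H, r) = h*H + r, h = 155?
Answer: 1/45324 ≈ 2.2063e-5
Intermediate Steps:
P(H, r) = r + 155*H (P(H, r) = 155*H + r = r + 155*H)
1/(P(244, -214) + 7718) = 1/((-214 + 155*244) + 7718) = 1/((-214 + 37820) + 7718) = 1/(37606 + 7718) = 1/45324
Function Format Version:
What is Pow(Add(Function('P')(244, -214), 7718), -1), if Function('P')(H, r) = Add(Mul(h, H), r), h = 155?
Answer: Rational(1, 45324) ≈ 2.2063e-5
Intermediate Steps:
Function('P')(H, r) = Add(r, Mul(155, H)) (Function('P')(H, r) = Add(Mul(155, H), r) = Add(r, Mul(155, H)))
Pow(Add(Function('P')(244, -214), 7718), -1) = Pow(Add(Add(-214, Mul(155, 244)), 7718), -1) = Pow(Add(Add(-214, 37820), 7718), -1) = Pow(Add(37606, 7718), -1) = Pow(45324, -1) = Rational(1, 45324)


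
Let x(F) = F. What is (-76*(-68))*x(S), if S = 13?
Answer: 67184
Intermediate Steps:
(-76*(-68))*x(S) = -76*(-68)*13 = 5168*13 = 67184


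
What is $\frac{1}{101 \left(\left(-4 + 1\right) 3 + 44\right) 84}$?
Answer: $\frac{1}{296940} \approx 3.3677 \cdot 10^{-6}$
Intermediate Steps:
$\frac{1}{101 \left(\left(-4 + 1\right) 3 + 44\right) 84} = \frac{1}{101 \left(\left(-3\right) 3 + 44\right) 84} = \frac{1}{101 \left(-9 + 44\right) 84} = \frac{1}{101 \cdot 35 \cdot 84} = \frac{1}{3535 \cdot 84} = \frac{1}{296940}$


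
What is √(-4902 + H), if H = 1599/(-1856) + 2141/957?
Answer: I*√287246841123/7656 ≈ 70.004*I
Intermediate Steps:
H = 84257/61248 (H = 1599*(-1/1856) + 2141*(1/957) = -1599/1856 + 2141/957 = 84257/61248 ≈ 1.3757)
√(-4902 + H) = √(-4902 + 84257/61248) = √(-300153439/61248) = I*√287246841123/7656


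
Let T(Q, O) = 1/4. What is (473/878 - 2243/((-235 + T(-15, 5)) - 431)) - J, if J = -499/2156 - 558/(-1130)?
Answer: 5191463968477/1424075093980 ≈ 3.6455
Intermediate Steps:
T(Q, O) = ¼ (T(Q, O) = 1*(¼) = ¼)
J = 319589/1218140 (J = -499*1/2156 - 558*(-1/1130) = -499/2156 + 279/565 = 319589/1218140 ≈ 0.26236)
(473/878 - 2243/((-235 + T(-15, 5)) - 431)) - J = (473/878 - 2243/((-235 + ¼) - 431)) - 1*319589/1218140 = (473*(1/878) - 2243/(-939/4 - 431)) - 319589/1218140 = (473/878 - 2243/(-2663/4)) - 319589/1218140 = (473/878 - 2243*(-4/2663)) - 319589/1218140 = (473/878 + 8972/2663) - 319589/1218140 = 9137015/2338114 - 319589/1218140 = 5191463968477/1424075093980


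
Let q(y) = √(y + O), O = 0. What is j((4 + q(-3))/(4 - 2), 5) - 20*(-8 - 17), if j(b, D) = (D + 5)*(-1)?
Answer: 490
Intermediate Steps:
q(y) = √y (q(y) = √(y + 0) = √y)
j(b, D) = -5 - D (j(b, D) = (5 + D)*(-1) = -5 - D)
j((4 + q(-3))/(4 - 2), 5) - 20*(-8 - 17) = (-5 - 1*5) - 20*(-8 - 17) = (-5 - 5) - 20*(-25) = -10 + 500 = 490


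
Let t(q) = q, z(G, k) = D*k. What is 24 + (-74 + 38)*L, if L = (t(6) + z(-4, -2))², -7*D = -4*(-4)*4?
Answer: -1039224/49 ≈ -21209.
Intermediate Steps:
D = -64/7 (D = -(-4*(-4))*4/7 = -16*4/7 = -⅐*64 = -64/7 ≈ -9.1429)
z(G, k) = -64*k/7
L = 28900/49 (L = (6 - 64/7*(-2))² = (6 + 128/7)² = (170/7)² = 28900/49 ≈ 589.80)
24 + (-74 + 38)*L = 24 + (-74 + 38)*(28900/49) = 24 - 36*28900/49 = 24 - 1040400/49 = -1039224/49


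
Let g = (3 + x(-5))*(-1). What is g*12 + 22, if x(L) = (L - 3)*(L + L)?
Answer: -974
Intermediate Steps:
x(L) = 2*L*(-3 + L) (x(L) = (-3 + L)*(2*L) = 2*L*(-3 + L))
g = -83 (g = (3 + 2*(-5)*(-3 - 5))*(-1) = (3 + 2*(-5)*(-8))*(-1) = (3 + 80)*(-1) = 83*(-1) = -83)
g*12 + 22 = -83*12 + 22 = -996 + 22 = -974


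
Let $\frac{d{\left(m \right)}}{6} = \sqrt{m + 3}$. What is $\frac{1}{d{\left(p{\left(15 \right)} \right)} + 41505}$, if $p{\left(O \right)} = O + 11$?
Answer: $\frac{13835}{574221327} - \frac{2 \sqrt{29}}{574221327} \approx 2.4075 \cdot 10^{-5}$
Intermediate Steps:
$p{\left(O \right)} = 11 + O$
$d{\left(m \right)} = 6 \sqrt{3 + m}$ ($d{\left(m \right)} = 6 \sqrt{m + 3} = 6 \sqrt{3 + m}$)
$\frac{1}{d{\left(p{\left(15 \right)} \right)} + 41505} = \frac{1}{6 \sqrt{3 + \left(11 + 15\right)} + 41505} = \frac{1}{6 \sqrt{3 + 26} + 41505} = \frac{1}{6 \sqrt{29} + 41505} = \frac{1}{41505 + 6 \sqrt{29}}$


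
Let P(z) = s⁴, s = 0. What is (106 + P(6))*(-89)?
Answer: -9434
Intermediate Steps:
P(z) = 0 (P(z) = 0⁴ = 0)
(106 + P(6))*(-89) = (106 + 0)*(-89) = 106*(-89) = -9434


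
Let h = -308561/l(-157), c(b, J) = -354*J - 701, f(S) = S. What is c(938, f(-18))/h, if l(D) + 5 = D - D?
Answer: 28355/308561 ≈ 0.091894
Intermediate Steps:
l(D) = -5 (l(D) = -5 + (D - D) = -5 + 0 = -5)
c(b, J) = -701 - 354*J
h = 308561/5 (h = -308561/(-5) = -308561*(-1/5) = 308561/5 ≈ 61712.)
c(938, f(-18))/h = (-701 - 354*(-18))/(308561/5) = (-701 + 6372)*(5/308561) = 5671*(5/308561) = 28355/308561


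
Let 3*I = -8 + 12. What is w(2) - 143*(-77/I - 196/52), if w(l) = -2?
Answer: 35181/4 ≈ 8795.3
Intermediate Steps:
I = 4/3 (I = (-8 + 12)/3 = (⅓)*4 = 4/3 ≈ 1.3333)
w(2) - 143*(-77/I - 196/52) = -2 - 143*(-77/4/3 - 196/52) = -2 - 143*(-77*¾ - 196*1/52) = -2 - 143*(-231/4 - 49/13) = -2 - 143*(-3199/52) = -2 + 35189/4 = 35181/4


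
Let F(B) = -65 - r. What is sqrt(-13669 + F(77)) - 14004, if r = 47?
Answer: -14004 + I*sqrt(13781) ≈ -14004.0 + 117.39*I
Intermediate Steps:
F(B) = -112 (F(B) = -65 - 1*47 = -65 - 47 = -112)
sqrt(-13669 + F(77)) - 14004 = sqrt(-13669 - 112) - 14004 = sqrt(-13781) - 14004 = I*sqrt(13781) - 14004 = -14004 + I*sqrt(13781)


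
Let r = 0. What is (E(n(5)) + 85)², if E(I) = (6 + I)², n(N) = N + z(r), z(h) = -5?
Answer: 14641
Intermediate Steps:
n(N) = -5 + N (n(N) = N - 5 = -5 + N)
(E(n(5)) + 85)² = ((6 + (-5 + 5))² + 85)² = ((6 + 0)² + 85)² = (6² + 85)² = (36 + 85)² = 121² = 14641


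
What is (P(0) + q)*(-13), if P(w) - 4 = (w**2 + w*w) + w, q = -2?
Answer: -26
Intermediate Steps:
P(w) = 4 + w + 2*w**2 (P(w) = 4 + ((w**2 + w*w) + w) = 4 + ((w**2 + w**2) + w) = 4 + (2*w**2 + w) = 4 + (w + 2*w**2) = 4 + w + 2*w**2)
(P(0) + q)*(-13) = ((4 + 0 + 2*0**2) - 2)*(-13) = ((4 + 0 + 2*0) - 2)*(-13) = ((4 + 0 + 0) - 2)*(-13) = (4 - 2)*(-13) = 2*(-13) = -26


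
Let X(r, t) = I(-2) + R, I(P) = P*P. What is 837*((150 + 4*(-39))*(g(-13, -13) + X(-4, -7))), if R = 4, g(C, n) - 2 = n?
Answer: 15066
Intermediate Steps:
g(C, n) = 2 + n
I(P) = P**2
X(r, t) = 8 (X(r, t) = (-2)**2 + 4 = 4 + 4 = 8)
837*((150 + 4*(-39))*(g(-13, -13) + X(-4, -7))) = 837*((150 + 4*(-39))*((2 - 13) + 8)) = 837*((150 - 156)*(-11 + 8)) = 837*(-6*(-3)) = 837*18 = 15066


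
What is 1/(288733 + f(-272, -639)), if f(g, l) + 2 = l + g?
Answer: 1/287820 ≈ 3.4744e-6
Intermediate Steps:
f(g, l) = -2 + g + l (f(g, l) = -2 + (l + g) = -2 + (g + l) = -2 + g + l)
1/(288733 + f(-272, -639)) = 1/(288733 + (-2 - 272 - 639)) = 1/(288733 - 913) = 1/287820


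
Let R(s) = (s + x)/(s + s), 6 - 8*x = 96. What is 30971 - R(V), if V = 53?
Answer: 13131537/424 ≈ 30971.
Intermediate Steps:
x = -45/4 (x = ¾ - ⅛*96 = ¾ - 12 = -45/4 ≈ -11.250)
R(s) = (-45/4 + s)/(2*s) (R(s) = (s - 45/4)/(s + s) = (-45/4 + s)/((2*s)) = (-45/4 + s)*(1/(2*s)) = (-45/4 + s)/(2*s))
30971 - R(V) = 30971 - (-45 + 4*53)/(8*53) = 30971 - (-45 + 212)/(8*53) = 30971 - 167/(8*53) = 30971 - 1*167/424 = 30971 - 167/424 = 13131537/424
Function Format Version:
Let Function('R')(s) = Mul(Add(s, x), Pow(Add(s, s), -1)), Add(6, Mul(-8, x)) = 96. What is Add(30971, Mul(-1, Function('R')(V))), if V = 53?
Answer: Rational(13131537, 424) ≈ 30971.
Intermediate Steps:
x = Rational(-45, 4) (x = Add(Rational(3, 4), Mul(Rational(-1, 8), 96)) = Add(Rational(3, 4), -12) = Rational(-45, 4) ≈ -11.250)
Function('R')(s) = Mul(Rational(1, 2), Pow(s, -1), Add(Rational(-45, 4), s)) (Function('R')(s) = Mul(Add(s, Rational(-45, 4)), Pow(Add(s, s), -1)) = Mul(Add(Rational(-45, 4), s), Pow(Mul(2, s), -1)) = Mul(Add(Rational(-45, 4), s), Mul(Rational(1, 2), Pow(s, -1))) = Mul(Rational(1, 2), Pow(s, -1), Add(Rational(-45, 4), s)))
Add(30971, Mul(-1, Function('R')(V))) = Add(30971, Mul(-1, Mul(Rational(1, 8), Pow(53, -1), Add(-45, Mul(4, 53))))) = Add(30971, Mul(-1, Mul(Rational(1, 8), Rational(1, 53), Add(-45, 212)))) = Add(30971, Mul(-1, Mul(Rational(1, 8), Rational(1, 53), 167))) = Add(30971, Mul(-1, Rational(167, 424))) = Add(30971, Rational(-167, 424)) = Rational(13131537, 424)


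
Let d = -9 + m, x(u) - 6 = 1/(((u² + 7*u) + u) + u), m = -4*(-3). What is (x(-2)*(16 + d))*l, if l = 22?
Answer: 17347/7 ≈ 2478.1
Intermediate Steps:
m = 12
x(u) = 6 + 1/(u² + 9*u) (x(u) = 6 + 1/(((u² + 7*u) + u) + u) = 6 + 1/((u² + 8*u) + u) = 6 + 1/(u² + 9*u))
d = 3 (d = -9 + 12 = 3)
(x(-2)*(16 + d))*l = (((1 + 6*(-2)² + 54*(-2))/((-2)*(9 - 2)))*(16 + 3))*22 = (-½*(1 + 6*4 - 108)/7*19)*22 = (-½*⅐*(1 + 24 - 108)*19)*22 = (-½*⅐*(-83)*19)*22 = ((83/14)*19)*22 = (1577/14)*22 = 17347/7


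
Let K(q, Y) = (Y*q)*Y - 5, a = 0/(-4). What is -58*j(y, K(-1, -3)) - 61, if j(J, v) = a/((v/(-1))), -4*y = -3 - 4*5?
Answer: -61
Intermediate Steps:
a = 0 (a = 0*(-¼) = 0)
K(q, Y) = -5 + q*Y² (K(q, Y) = q*Y² - 5 = -5 + q*Y²)
y = 23/4 (y = -(-3 - 4*5)/4 = -(-3 - 20)/4 = -¼*(-23) = 23/4 ≈ 5.7500)
j(J, v) = 0 (j(J, v) = 0/((v/(-1))) = 0/((v*(-1))) = 0/((-v)) = 0*(-1/v) = 0)
-58*j(y, K(-1, -3)) - 61 = -58*0 - 61 = 0 - 61 = -61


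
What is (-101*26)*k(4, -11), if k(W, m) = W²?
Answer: -42016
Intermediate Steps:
(-101*26)*k(4, -11) = -101*26*4² = -2626*16 = -42016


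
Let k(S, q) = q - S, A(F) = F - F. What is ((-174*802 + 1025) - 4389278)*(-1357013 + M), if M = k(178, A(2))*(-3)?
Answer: 6141866972679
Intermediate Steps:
A(F) = 0
M = 534 (M = (0 - 1*178)*(-3) = (0 - 178)*(-3) = -178*(-3) = 534)
((-174*802 + 1025) - 4389278)*(-1357013 + M) = ((-174*802 + 1025) - 4389278)*(-1357013 + 534) = ((-139548 + 1025) - 4389278)*(-1356479) = (-138523 - 4389278)*(-1356479) = -4527801*(-1356479) = 6141866972679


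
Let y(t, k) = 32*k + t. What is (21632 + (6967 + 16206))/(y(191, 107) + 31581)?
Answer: 14935/11732 ≈ 1.2730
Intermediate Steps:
y(t, k) = t + 32*k
(21632 + (6967 + 16206))/(y(191, 107) + 31581) = (21632 + (6967 + 16206))/((191 + 32*107) + 31581) = (21632 + 23173)/((191 + 3424) + 31581) = 44805/(3615 + 31581) = 44805/35196 = 44805*(1/35196) = 14935/11732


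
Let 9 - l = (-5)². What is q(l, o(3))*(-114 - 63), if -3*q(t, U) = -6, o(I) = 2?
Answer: -354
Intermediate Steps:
l = -16 (l = 9 - 1*(-5)² = 9 - 1*25 = 9 - 25 = -16)
q(t, U) = 2 (q(t, U) = -⅓*(-6) = 2)
q(l, o(3))*(-114 - 63) = 2*(-114 - 63) = 2*(-177) = -354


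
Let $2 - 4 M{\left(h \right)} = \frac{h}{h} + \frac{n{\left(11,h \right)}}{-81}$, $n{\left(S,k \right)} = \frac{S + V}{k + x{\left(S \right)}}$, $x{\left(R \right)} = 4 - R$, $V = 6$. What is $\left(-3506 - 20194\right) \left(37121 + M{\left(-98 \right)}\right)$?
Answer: $- \frac{498831638660}{567} \approx -8.7977 \cdot 10^{8}$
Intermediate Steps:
$n{\left(S,k \right)} = \frac{6 + S}{4 + k - S}$ ($n{\left(S,k \right)} = \frac{S + 6}{k - \left(-4 + S\right)} = \frac{6 + S}{4 + k - S}$)
$M{\left(h \right)} = \frac{1}{4} + \frac{17}{324 \left(-7 + h\right)}$ ($M{\left(h \right)} = \frac{1}{2} - \frac{\frac{h}{h} + \frac{\frac{1}{4 + h - 11} \left(6 + 11\right)}{-81}}{4} = \frac{1}{2} - \frac{1 + \frac{1}{4 + h - 11} \cdot 17 \left(- \frac{1}{81}\right)}{4} = \frac{1}{2} - \frac{1 + \frac{1}{-7 + h} 17 \left(- \frac{1}{81}\right)}{4} = \frac{1}{2} - \frac{1 + \frac{17}{-7 + h} \left(- \frac{1}{81}\right)}{4} = \frac{1}{2} - \frac{1 - \frac{17}{81 \left(-7 + h\right)}}{4} = \frac{1}{2} - \left(\frac{1}{4} - \frac{17}{324 \left(-7 + h\right)}\right) = \frac{1}{4} + \frac{17}{324 \left(-7 + h\right)}$)
$\left(-3506 - 20194\right) \left(37121 + M{\left(-98 \right)}\right) = \left(-3506 - 20194\right) \left(37121 + \frac{-550 + 81 \left(-98\right)}{324 \left(-7 - 98\right)}\right) = - 23700 \left(37121 + \frac{-550 - 7938}{324 \left(-105\right)}\right) = - 23700 \left(37121 + \frac{1}{324} \left(- \frac{1}{105}\right) \left(-8488\right)\right) = - 23700 \left(37121 + \frac{2122}{8505}\right) = \left(-23700\right) \frac{315716227}{8505} = - \frac{498831638660}{567}$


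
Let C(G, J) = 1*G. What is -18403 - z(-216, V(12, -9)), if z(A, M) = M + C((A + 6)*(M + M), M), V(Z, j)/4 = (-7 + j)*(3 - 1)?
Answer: -72035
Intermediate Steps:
V(Z, j) = -56 + 8*j (V(Z, j) = 4*((-7 + j)*(3 - 1)) = 4*((-7 + j)*2) = 4*(-14 + 2*j) = -56 + 8*j)
C(G, J) = G
z(A, M) = M + 2*M*(6 + A) (z(A, M) = M + (A + 6)*(M + M) = M + (6 + A)*(2*M) = M + 2*M*(6 + A))
-18403 - z(-216, V(12, -9)) = -18403 - (-56 + 8*(-9))*(13 + 2*(-216)) = -18403 - (-56 - 72)*(13 - 432) = -18403 - (-128)*(-419) = -18403 - 1*53632 = -18403 - 53632 = -72035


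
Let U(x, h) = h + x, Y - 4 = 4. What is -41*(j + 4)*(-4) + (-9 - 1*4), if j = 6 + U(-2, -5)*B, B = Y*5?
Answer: -44293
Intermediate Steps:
Y = 8 (Y = 4 + 4 = 8)
B = 40 (B = 8*5 = 40)
j = -274 (j = 6 + (-5 - 2)*40 = 6 - 7*40 = 6 - 280 = -274)
-41*(j + 4)*(-4) + (-9 - 1*4) = -41*(-274 + 4)*(-4) + (-9 - 1*4) = -(-11070)*(-4) + (-9 - 4) = -41*1080 - 13 = -44280 - 13 = -44293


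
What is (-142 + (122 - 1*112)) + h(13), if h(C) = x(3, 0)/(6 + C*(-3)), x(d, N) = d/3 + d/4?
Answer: -17431/132 ≈ -132.05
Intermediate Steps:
x(d, N) = 7*d/12 (x(d, N) = d*(⅓) + d*(¼) = d/3 + d/4 = 7*d/12)
h(C) = 7/(4*(6 - 3*C)) (h(C) = ((7/12)*3)/(6 + C*(-3)) = 7/(4*(6 - 3*C)))
(-142 + (122 - 1*112)) + h(13) = (-142 + (122 - 1*112)) - 7/(-24 + 12*13) = (-142 + (122 - 112)) - 7/(-24 + 156) = (-142 + 10) - 7/132 = -132 - 7*1/132 = -132 - 7/132 = -17431/132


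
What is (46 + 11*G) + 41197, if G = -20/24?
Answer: 247403/6 ≈ 41234.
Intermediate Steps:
G = -5/6 (G = -20*1/24 = -5/6 ≈ -0.83333)
(46 + 11*G) + 41197 = (46 + 11*(-5/6)) + 41197 = (46 - 55/6) + 41197 = 221/6 + 41197 = 247403/6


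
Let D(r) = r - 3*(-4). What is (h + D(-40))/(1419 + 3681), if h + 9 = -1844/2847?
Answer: -107183/14519700 ≈ -0.0073819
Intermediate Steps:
h = -27467/2847 (h = -9 - 1844/2847 = -27467/2847 ≈ -9.6477)
D(r) = 12 + r (D(r) = r + 12 = 12 + r)
(h + D(-40))/(1419 + 3681) = (-27467/2847 + (12 - 40))/(1419 + 3681) = (-27467/2847 - 28)/5100 = -107183/2847*1/5100 = -107183/14519700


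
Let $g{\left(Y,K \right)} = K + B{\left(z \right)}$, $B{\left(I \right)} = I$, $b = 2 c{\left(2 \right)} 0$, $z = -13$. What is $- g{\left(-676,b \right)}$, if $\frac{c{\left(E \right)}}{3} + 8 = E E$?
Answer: $13$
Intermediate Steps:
$c{\left(E \right)} = -24 + 3 E^{2}$ ($c{\left(E \right)} = -24 + 3 E E = -24 + 3 E^{2}$)
$b = 0$ ($b = 2 \left(-24 + 3 \cdot 2^{2}\right) 0 = 2 \left(-24 + 3 \cdot 4\right) 0 = 2 \left(-24 + 12\right) 0 = 2 \left(-12\right) 0 = \left(-24\right) 0 = 0$)
$g{\left(Y,K \right)} = -13 + K$ ($g{\left(Y,K \right)} = K - 13 = -13 + K$)
$- g{\left(-676,b \right)} = - (-13 + 0) = \left(-1\right) \left(-13\right) = 13$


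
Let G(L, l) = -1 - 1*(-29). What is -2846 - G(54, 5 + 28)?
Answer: -2874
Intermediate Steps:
G(L, l) = 28 (G(L, l) = -1 + 29 = 28)
-2846 - G(54, 5 + 28) = -2846 - 1*28 = -2846 - 28 = -2874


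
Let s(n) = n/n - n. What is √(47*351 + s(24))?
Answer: √16474 ≈ 128.35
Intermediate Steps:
s(n) = 1 - n
√(47*351 + s(24)) = √(47*351 + (1 - 1*24)) = √(16497 + (1 - 24)) = √(16497 - 23) = √16474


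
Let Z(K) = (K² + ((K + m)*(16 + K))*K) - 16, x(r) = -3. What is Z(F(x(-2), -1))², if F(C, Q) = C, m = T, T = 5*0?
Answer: 12100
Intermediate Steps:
T = 0
m = 0
Z(K) = -16 + K² + K²*(16 + K) (Z(K) = (K² + ((K + 0)*(16 + K))*K) - 16 = (K² + (K*(16 + K))*K) - 16 = (K² + K²*(16 + K)) - 16 = -16 + K² + K²*(16 + K))
Z(F(x(-2), -1))² = (-16 + (-3)³ + 17*(-3)²)² = (-16 - 27 + 17*9)² = (-16 - 27 + 153)² = 110² = 12100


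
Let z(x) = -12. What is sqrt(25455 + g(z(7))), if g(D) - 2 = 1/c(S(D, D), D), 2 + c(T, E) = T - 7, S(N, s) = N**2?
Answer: 2*sqrt(12887610)/45 ≈ 159.55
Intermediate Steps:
c(T, E) = -9 + T (c(T, E) = -2 + (T - 7) = -2 + (-7 + T) = -9 + T)
g(D) = 2 + 1/(-9 + D**2)
sqrt(25455 + g(z(7))) = sqrt(25455 + (-17 + 2*(-12)**2)/(-9 + (-12)**2)) = sqrt(25455 + (-17 + 2*144)/(-9 + 144)) = sqrt(25455 + (-17 + 288)/135) = sqrt(25455 + (1/135)*271) = sqrt(25455 + 271/135) = sqrt(3436696/135) = 2*sqrt(12887610)/45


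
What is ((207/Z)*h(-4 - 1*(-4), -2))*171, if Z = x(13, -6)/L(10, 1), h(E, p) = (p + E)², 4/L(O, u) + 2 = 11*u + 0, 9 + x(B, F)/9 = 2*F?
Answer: -6992/21 ≈ -332.95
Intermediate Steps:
x(B, F) = -81 + 18*F (x(B, F) = -81 + 9*(2*F) = -81 + 18*F)
L(O, u) = 4/(-2 + 11*u) (L(O, u) = 4/(-2 + (11*u + 0)) = 4/(-2 + 11*u))
h(E, p) = (E + p)²
Z = -1701/4 (Z = (-81 + 18*(-6))/((4/(-2 + 11*1))) = (-81 - 108)/((4/(-2 + 11))) = -189/(4/9) = -189/(4*(⅑)) = -189/4/9 = -189*9/4 = -1701/4 ≈ -425.25)
((207/Z)*h(-4 - 1*(-4), -2))*171 = ((207/(-1701/4))*((-4 - 1*(-4)) - 2)²)*171 = ((207*(-4/1701))*((-4 + 4) - 2)²)*171 = -92*(0 - 2)²/189*171 = -92/189*(-2)²*171 = -92/189*4*171 = -368/189*171 = -6992/21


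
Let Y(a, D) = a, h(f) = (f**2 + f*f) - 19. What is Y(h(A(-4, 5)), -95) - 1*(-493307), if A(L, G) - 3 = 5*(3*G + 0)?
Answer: 505456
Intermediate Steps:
A(L, G) = 3 + 15*G (A(L, G) = 3 + 5*(3*G + 0) = 3 + 5*(3*G) = 3 + 15*G)
h(f) = -19 + 2*f**2 (h(f) = (f**2 + f**2) - 19 = 2*f**2 - 19 = -19 + 2*f**2)
Y(h(A(-4, 5)), -95) - 1*(-493307) = (-19 + 2*(3 + 15*5)**2) - 1*(-493307) = (-19 + 2*(3 + 75)**2) + 493307 = (-19 + 2*78**2) + 493307 = (-19 + 2*6084) + 493307 = (-19 + 12168) + 493307 = 12149 + 493307 = 505456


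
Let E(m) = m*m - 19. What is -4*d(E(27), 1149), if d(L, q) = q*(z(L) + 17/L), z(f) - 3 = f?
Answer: -1163355606/355 ≈ -3.2771e+6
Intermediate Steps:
E(m) = -19 + m² (E(m) = m² - 19 = -19 + m²)
z(f) = 3 + f
d(L, q) = q*(3 + L + 17/L) (d(L, q) = q*((3 + L) + 17/L) = q*(3 + L + 17/L))
-4*d(E(27), 1149) = -4596*(17 + (-19 + 27²)*(3 + (-19 + 27²)))/(-19 + 27²) = -4596*(17 + (-19 + 729)*(3 + (-19 + 729)))/(-19 + 729) = -4596*(17 + 710*(3 + 710))/710 = -4596*(17 + 710*713)/710 = -4596*(17 + 506230)/710 = -4596*506247/710 = -4*581677803/710 = -1163355606/355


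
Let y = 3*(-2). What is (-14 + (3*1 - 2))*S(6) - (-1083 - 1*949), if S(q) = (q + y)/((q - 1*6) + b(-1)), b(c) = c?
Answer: 2032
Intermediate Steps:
y = -6
S(q) = (-6 + q)/(-7 + q) (S(q) = (q - 6)/((q - 1*6) - 1) = (-6 + q)/((q - 6) - 1) = (-6 + q)/((-6 + q) - 1) = (-6 + q)/(-7 + q))
(-14 + (3*1 - 2))*S(6) - (-1083 - 1*949) = (-14 + (3*1 - 2))*((-6 + 6)/(-7 + 6)) - (-1083 - 1*949) = (-14 + (3 - 2))*(0/(-1)) - (-1083 - 949) = (-14 + 1)*(-1*0) - 1*(-2032) = -13*0 + 2032 = 0 + 2032 = 2032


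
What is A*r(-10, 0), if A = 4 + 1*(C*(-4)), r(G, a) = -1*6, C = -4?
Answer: -120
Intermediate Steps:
r(G, a) = -6
A = 20 (A = 4 + 1*(-4*(-4)) = 4 + 1*16 = 4 + 16 = 20)
A*r(-10, 0) = 20*(-6) = -120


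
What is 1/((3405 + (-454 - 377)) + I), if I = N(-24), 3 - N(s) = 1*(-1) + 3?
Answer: 1/2575 ≈ 0.00038835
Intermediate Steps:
N(s) = 1 (N(s) = 3 - (1*(-1) + 3) = 3 - (-1 + 3) = 3 - 1*2 = 3 - 2 = 1)
I = 1
1/((3405 + (-454 - 377)) + I) = 1/((3405 + (-454 - 377)) + 1) = 1/((3405 - 831) + 1) = 1/(2574 + 1) = 1/2575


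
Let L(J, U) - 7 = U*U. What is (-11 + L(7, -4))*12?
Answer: 144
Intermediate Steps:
L(J, U) = 7 + U² (L(J, U) = 7 + U*U = 7 + U²)
(-11 + L(7, -4))*12 = (-11 + (7 + (-4)²))*12 = (-11 + (7 + 16))*12 = (-11 + 23)*12 = 12*12 = 144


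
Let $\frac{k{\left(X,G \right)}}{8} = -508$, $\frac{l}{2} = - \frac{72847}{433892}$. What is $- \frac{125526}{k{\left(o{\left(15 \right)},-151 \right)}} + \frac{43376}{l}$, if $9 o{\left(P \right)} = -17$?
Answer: $- \frac{19117055286011}{148025104} \approx -1.2915 \cdot 10^{5}$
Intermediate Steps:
$l = - \frac{72847}{216946}$ ($l = 2 \left(- \frac{72847}{433892}\right) = - \frac{72847}{216946} \approx -0.33578$)
$o{\left(P \right)} = - \frac{17}{9}$ ($o{\left(P \right)} = \frac{1}{9} \left(-17\right) = - \frac{17}{9}$)
$k{\left(X,G \right)} = -4064$ ($k{\left(X,G \right)} = 8 \left(-508\right) = -4064$)
$- \frac{125526}{k{\left(o{\left(15 \right)},-151 \right)}} + \frac{43376}{l} = - \frac{125526}{-4064} + \frac{43376}{- \frac{72847}{216946}} = \left(-125526\right) \left(- \frac{1}{4064}\right) + 43376 \left(- \frac{216946}{72847}\right) = \frac{62763}{2032} - \frac{9410249696}{72847} = - \frac{19117055286011}{148025104}$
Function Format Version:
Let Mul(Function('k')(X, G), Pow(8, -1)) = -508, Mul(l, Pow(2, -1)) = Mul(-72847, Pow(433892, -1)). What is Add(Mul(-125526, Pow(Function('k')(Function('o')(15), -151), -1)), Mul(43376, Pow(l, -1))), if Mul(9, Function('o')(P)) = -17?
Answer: Rational(-19117055286011, 148025104) ≈ -1.2915e+5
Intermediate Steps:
l = Rational(-72847, 216946) (l = Mul(2, Mul(-72847, Pow(433892, -1))) = Mul(2, Mul(-72847, Rational(1, 433892))) = Mul(2, Rational(-72847, 433892)) = Rational(-72847, 216946) ≈ -0.33578)
Function('o')(P) = Rational(-17, 9) (Function('o')(P) = Mul(Rational(1, 9), -17) = Rational(-17, 9))
Function('k')(X, G) = -4064 (Function('k')(X, G) = Mul(8, -508) = -4064)
Add(Mul(-125526, Pow(Function('k')(Function('o')(15), -151), -1)), Mul(43376, Pow(l, -1))) = Add(Mul(-125526, Pow(-4064, -1)), Mul(43376, Pow(Rational(-72847, 216946), -1))) = Add(Mul(-125526, Rational(-1, 4064)), Mul(43376, Rational(-216946, 72847))) = Add(Rational(62763, 2032), Rational(-9410249696, 72847)) = Rational(-19117055286011, 148025104)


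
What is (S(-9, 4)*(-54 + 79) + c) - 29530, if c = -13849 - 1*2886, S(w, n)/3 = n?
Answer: -45965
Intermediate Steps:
S(w, n) = 3*n
c = -16735 (c = -13849 - 2886 = -16735)
(S(-9, 4)*(-54 + 79) + c) - 29530 = ((3*4)*(-54 + 79) - 16735) - 29530 = (12*25 - 16735) - 29530 = (300 - 16735) - 29530 = -16435 - 29530 = -45965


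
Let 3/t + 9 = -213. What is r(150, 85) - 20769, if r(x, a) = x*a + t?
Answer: -593407/74 ≈ -8019.0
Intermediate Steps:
t = -1/74 (t = 3/(-9 - 213) = 3/(-222) = 3*(-1/222) = -1/74 ≈ -0.013514)
r(x, a) = -1/74 + a*x (r(x, a) = x*a - 1/74 = a*x - 1/74 = -1/74 + a*x)
r(150, 85) - 20769 = (-1/74 + 85*150) - 20769 = (-1/74 + 12750) - 20769 = 943499/74 - 20769 = -593407/74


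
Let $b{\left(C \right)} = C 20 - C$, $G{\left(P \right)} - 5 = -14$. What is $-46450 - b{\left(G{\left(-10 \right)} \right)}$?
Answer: $-46279$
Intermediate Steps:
$G{\left(P \right)} = -9$ ($G{\left(P \right)} = 5 - 14 = -9$)
$b{\left(C \right)} = 19 C$ ($b{\left(C \right)} = 20 C - C = 19 C$)
$-46450 - b{\left(G{\left(-10 \right)} \right)} = -46450 - 19 \left(-9\right) = -46450 - -171 = -46450 + 171 = -46279$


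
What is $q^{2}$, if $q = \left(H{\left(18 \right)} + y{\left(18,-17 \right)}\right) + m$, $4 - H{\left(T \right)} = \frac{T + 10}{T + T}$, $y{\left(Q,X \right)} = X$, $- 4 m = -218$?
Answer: $\frac{537289}{324} \approx 1658.3$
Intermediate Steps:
$m = \frac{109}{2}$ ($m = \left(- \frac{1}{4}\right) \left(-218\right) = \frac{109}{2} \approx 54.5$)
$H{\left(T \right)} = 4 - \frac{10 + T}{2 T}$ ($H{\left(T \right)} = 4 - \frac{T + 10}{T + T} = 4 - \frac{10 + T}{2 T}$)
$q = \frac{733}{18}$ ($q = \left(\left(\frac{7}{2} - \frac{5}{18}\right) - 17\right) + \frac{109}{2} = \left(\frac{29}{9} - 17\right) + \frac{109}{2} = - \frac{124}{9} + \frac{109}{2} = \frac{733}{18} \approx 40.722$)
$q^{2} = \left(\frac{733}{18}\right)^{2} = \frac{537289}{324}$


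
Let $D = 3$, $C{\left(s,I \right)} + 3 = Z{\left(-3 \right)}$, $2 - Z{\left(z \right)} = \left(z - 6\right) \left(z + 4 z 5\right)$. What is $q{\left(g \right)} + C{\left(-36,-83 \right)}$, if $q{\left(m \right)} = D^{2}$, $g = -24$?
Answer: $-559$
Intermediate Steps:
$Z{\left(z \right)} = 2 - 21 z \left(-6 + z\right)$ ($Z{\left(z \right)} = 2 - \left(z - 6\right) \left(z + 4 z 5\right) = 2 - \left(-6 + z\right) \left(z + 20 z\right) = 2 - \left(-6 + z\right) 21 z = 2 - 21 z \left(-6 + z\right)$)
$C{\left(s,I \right)} = -568$ ($C{\left(s,I \right)} = -3 + \left(2 - 21 \left(-3\right)^{2} + 126 \left(-3\right)\right) = -3 - 565 = -568$)
$q{\left(m \right)} = 9$ ($q{\left(m \right)} = 3^{2} = 9$)
$q{\left(g \right)} + C{\left(-36,-83 \right)} = 9 - 568 = -559$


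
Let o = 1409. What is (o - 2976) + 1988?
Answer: 421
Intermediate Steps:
(o - 2976) + 1988 = (1409 - 2976) + 1988 = -1567 + 1988 = 421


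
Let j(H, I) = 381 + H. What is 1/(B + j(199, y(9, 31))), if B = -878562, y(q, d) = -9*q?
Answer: -1/877982 ≈ -1.1390e-6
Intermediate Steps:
1/(B + j(199, y(9, 31))) = 1/(-878562 + (381 + 199)) = 1/(-878562 + 580) = 1/(-877982) = -1/877982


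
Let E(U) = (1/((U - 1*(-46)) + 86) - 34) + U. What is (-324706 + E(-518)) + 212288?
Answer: -43606421/386 ≈ -1.1297e+5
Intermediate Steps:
E(U) = -34 + U + 1/(132 + U) (E(U) = (1/((U + 46) + 86) - 34) + U = (1/((46 + U) + 86) - 34) + U = (1/(132 + U) - 34) + U = (-34 + 1/(132 + U)) + U = -34 + U + 1/(132 + U))
(-324706 + E(-518)) + 212288 = (-324706 + (-4487 + (-518)² + 98*(-518))/(132 - 518)) + 212288 = (-324706 + (-4487 + 268324 - 50764)/(-386)) + 212288 = (-324706 - 1/386*213073) + 212288 = (-324706 - 213073/386) + 212288 = -125549589/386 + 212288 = -43606421/386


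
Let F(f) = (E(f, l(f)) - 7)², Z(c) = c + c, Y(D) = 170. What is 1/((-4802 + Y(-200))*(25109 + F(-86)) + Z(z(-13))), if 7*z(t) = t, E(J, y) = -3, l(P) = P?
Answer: -7/817376642 ≈ -8.5640e-9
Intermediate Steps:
z(t) = t/7
Z(c) = 2*c
F(f) = 100 (F(f) = (-3 - 7)² = (-10)² = 100)
1/((-4802 + Y(-200))*(25109 + F(-86)) + Z(z(-13))) = 1/((-4802 + 170)*(25109 + 100) + 2*((⅐)*(-13))) = 1/(-4632*25209 + 2*(-13/7)) = 1/(-116768088 - 26/7) = 1/(-817376642/7) = -7/817376642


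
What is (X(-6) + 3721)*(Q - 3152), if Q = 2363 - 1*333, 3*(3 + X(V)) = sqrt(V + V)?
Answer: -4171596 - 748*I*sqrt(3) ≈ -4.1716e+6 - 1295.6*I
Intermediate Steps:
X(V) = -3 + sqrt(2)*sqrt(V)/3 (X(V) = -3 + sqrt(V + V)/3 = -3 + sqrt(2*V)/3 = -3 + (sqrt(2)*sqrt(V))/3 = -3 + sqrt(2)*sqrt(V)/3)
Q = 2030 (Q = 2363 - 333 = 2030)
(X(-6) + 3721)*(Q - 3152) = ((-3 + sqrt(2)*sqrt(-6)/3) + 3721)*(2030 - 3152) = ((-3 + sqrt(2)*(I*sqrt(6))/3) + 3721)*(-1122) = ((-3 + 2*I*sqrt(3)/3) + 3721)*(-1122) = (3718 + 2*I*sqrt(3)/3)*(-1122) = -4171596 - 748*I*sqrt(3)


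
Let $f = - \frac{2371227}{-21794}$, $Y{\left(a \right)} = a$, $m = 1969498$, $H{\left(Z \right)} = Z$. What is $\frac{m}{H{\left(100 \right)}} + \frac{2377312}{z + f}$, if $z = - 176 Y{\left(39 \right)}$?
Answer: $\frac{20340991051223}{1051591350} \approx 19343.0$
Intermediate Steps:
$z = -6864$ ($z = \left(-176\right) 39 = -6864$)
$f = \frac{2371227}{21794}$ ($f = \left(-2371227\right) \left(- \frac{1}{21794}\right) = \frac{2371227}{21794} \approx 108.8$)
$\frac{m}{H{\left(100 \right)}} + \frac{2377312}{z + f} = \frac{1969498}{100} + \frac{2377312}{-6864 + \frac{2371227}{21794}} = 1969498 \cdot \frac{1}{100} + \frac{2377312}{- \frac{147222789}{21794}} = \frac{984749}{50} + 2377312 \left(- \frac{21794}{147222789}\right) = \frac{984749}{50} - \frac{7401591104}{21031827} = \frac{20340991051223}{1051591350}$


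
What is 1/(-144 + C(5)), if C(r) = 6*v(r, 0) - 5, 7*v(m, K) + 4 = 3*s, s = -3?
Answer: -7/1121 ≈ -0.0062444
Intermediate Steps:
v(m, K) = -13/7 (v(m, K) = -4/7 + (3*(-3))/7 = -4/7 + (1/7)*(-9) = -4/7 - 9/7 = -13/7)
C(r) = -113/7 (C(r) = 6*(-13/7) - 5 = -78/7 - 5 = -113/7)
1/(-144 + C(5)) = 1/(-144 - 113/7) = 1/(-1121/7) = -7/1121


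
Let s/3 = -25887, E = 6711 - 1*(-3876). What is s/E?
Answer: -25887/3529 ≈ -7.3355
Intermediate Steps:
E = 10587 (E = 6711 + 3876 = 10587)
s = -77661 (s = 3*(-25887) = -77661)
s/E = -77661/10587 = -77661*1/10587 = -25887/3529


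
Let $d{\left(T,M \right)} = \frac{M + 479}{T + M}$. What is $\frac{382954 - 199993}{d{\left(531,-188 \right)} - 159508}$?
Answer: $- \frac{62755623}{54710953} \approx -1.147$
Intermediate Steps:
$d{\left(T,M \right)} = \frac{479 + M}{M + T}$
$\frac{382954 - 199993}{d{\left(531,-188 \right)} - 159508} = \frac{382954 - 199993}{\frac{479 - 188}{-188 + 531} - 159508} = \frac{182961}{\frac{1}{343} \cdot 291 - 159508} = \frac{182961}{\frac{291}{343} - 159508} = \frac{182961}{- \frac{54710953}{343}} = 182961 \left(- \frac{343}{54710953}\right) = - \frac{62755623}{54710953}$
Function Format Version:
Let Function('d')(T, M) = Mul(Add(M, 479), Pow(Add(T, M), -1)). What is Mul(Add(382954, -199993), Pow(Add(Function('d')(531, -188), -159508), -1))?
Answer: Rational(-62755623, 54710953) ≈ -1.1470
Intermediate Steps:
Function('d')(T, M) = Mul(Pow(Add(M, T), -1), Add(479, M)) (Function('d')(T, M) = Mul(Add(479, M), Pow(Add(M, T), -1)) = Mul(Pow(Add(M, T), -1), Add(479, M)))
Mul(Add(382954, -199993), Pow(Add(Function('d')(531, -188), -159508), -1)) = Mul(Add(382954, -199993), Pow(Add(Mul(Pow(Add(-188, 531), -1), Add(479, -188)), -159508), -1)) = Mul(182961, Pow(Add(Mul(Pow(343, -1), 291), -159508), -1)) = Mul(182961, Pow(Add(Mul(Rational(1, 343), 291), -159508), -1)) = Mul(182961, Pow(Add(Rational(291, 343), -159508), -1)) = Mul(182961, Pow(Rational(-54710953, 343), -1)) = Mul(182961, Rational(-343, 54710953)) = Rational(-62755623, 54710953)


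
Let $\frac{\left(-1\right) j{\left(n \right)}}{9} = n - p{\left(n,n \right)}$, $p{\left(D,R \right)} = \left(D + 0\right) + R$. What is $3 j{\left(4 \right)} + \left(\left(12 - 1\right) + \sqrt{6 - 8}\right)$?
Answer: $119 + i \sqrt{2} \approx 119.0 + 1.4142 i$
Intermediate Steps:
$p{\left(D,R \right)} = D + R$
$j{\left(n \right)} = 9 n$ ($j{\left(n \right)} = - 9 \left(n - \left(n + n\right)\right) = - 9 \left(n - 2 n\right) = - 9 \left(- n\right) = 9 n$)
$3 j{\left(4 \right)} + \left(\left(12 - 1\right) + \sqrt{6 - 8}\right) = 3 \cdot 9 \cdot 4 + \left(\left(12 - 1\right) + \sqrt{6 - 8}\right) = 3 \cdot 36 + \left(11 + \sqrt{-2}\right) = 108 + \left(11 + i \sqrt{2}\right) = 119 + i \sqrt{2}$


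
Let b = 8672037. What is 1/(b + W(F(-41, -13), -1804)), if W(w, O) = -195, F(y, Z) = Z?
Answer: 1/8671842 ≈ 1.1532e-7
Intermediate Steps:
1/(b + W(F(-41, -13), -1804)) = 1/(8672037 - 195) = 1/8671842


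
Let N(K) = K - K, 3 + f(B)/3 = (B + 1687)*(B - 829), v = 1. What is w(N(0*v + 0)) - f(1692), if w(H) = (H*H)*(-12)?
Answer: -8748222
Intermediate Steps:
f(B) = -9 + 3*(-829 + B)*(1687 + B) (f(B) = -9 + 3*((B + 1687)*(B - 829)) = -9 + 3*((1687 + B)*(-829 + B)) = -9 + 3*((-829 + B)*(1687 + B)) = -9 + 3*(-829 + B)*(1687 + B))
N(K) = 0
w(H) = -12*H² (w(H) = H²*(-12) = -12*H²)
w(N(0*v + 0)) - f(1692) = -12*0² - (-4195578 + 3*1692² + 2574*1692) = -12*0 - (-4195578 + 3*2862864 + 4355208) = 0 - (-4195578 + 8588592 + 4355208) = 0 - 1*8748222 = 0 - 8748222 = -8748222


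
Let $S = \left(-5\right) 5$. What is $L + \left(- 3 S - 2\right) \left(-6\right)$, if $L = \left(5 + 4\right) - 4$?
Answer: $-433$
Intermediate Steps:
$S = -25$
$L = 5$ ($L = 9 - 4 = 5$)
$L + \left(- 3 S - 2\right) \left(-6\right) = 5 + \left(\left(-3\right) \left(-25\right) - 2\right) \left(-6\right) = 5 + \left(75 - 2\right) \left(-6\right) = 5 + 73 \left(-6\right) = 5 - 438 = -433$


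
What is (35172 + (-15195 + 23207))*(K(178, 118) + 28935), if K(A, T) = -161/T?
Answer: 73718737048/59 ≈ 1.2495e+9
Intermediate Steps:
(35172 + (-15195 + 23207))*(K(178, 118) + 28935) = (35172 + (-15195 + 23207))*(-161/118 + 28935) = (35172 + 8012)*(-161*1/118 + 28935) = 43184*(-161/118 + 28935) = 43184*(3414169/118) = 73718737048/59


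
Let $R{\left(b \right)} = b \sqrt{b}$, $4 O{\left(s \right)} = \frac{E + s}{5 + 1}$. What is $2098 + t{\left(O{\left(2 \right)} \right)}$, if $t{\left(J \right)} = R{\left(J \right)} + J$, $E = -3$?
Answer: $\frac{50351}{24} - \frac{i \sqrt{6}}{288} \approx 2098.0 - 0.0085052 i$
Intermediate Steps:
$O{\left(s \right)} = - \frac{1}{8} + \frac{s}{24}$ ($O{\left(s \right)} = \frac{\left(-3 + s\right) \frac{1}{5 + 1}}{4} = \frac{\left(-3 + s\right) \frac{1}{6}}{4} = \frac{- \frac{1}{2} + \frac{s}{6}}{4} = - \frac{1}{8} + \frac{s}{24}$)
$R{\left(b \right)} = b^{\frac{3}{2}}$
$t{\left(J \right)} = J + J^{\frac{3}{2}}$ ($t{\left(J \right)} = J^{\frac{3}{2}} + J = J + J^{\frac{3}{2}}$)
$2098 + t{\left(O{\left(2 \right)} \right)} = 2098 + \left(\left(- \frac{1}{8} + \frac{1}{24} \cdot 2\right) + \left(- \frac{1}{8} + \frac{1}{24} \cdot 2\right)^{\frac{3}{2}}\right) = 2098 + \left(\left(- \frac{1}{8} + \frac{1}{12}\right) + \left(- \frac{1}{8} + \frac{1}{12}\right)^{\frac{3}{2}}\right) = 2098 - \left(\frac{1}{24} - \left(- \frac{1}{24}\right)^{\frac{3}{2}}\right) = 2098 - \left(\frac{1}{24} + \frac{i \sqrt{6}}{288}\right) = \frac{50351}{24} - \frac{i \sqrt{6}}{288}$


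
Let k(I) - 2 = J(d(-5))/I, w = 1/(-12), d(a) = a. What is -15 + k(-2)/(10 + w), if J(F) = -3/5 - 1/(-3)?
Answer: -8797/595 ≈ -14.785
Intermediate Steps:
J(F) = -4/15 (J(F) = -3*⅕ - 1*(-⅓) = -⅗ + ⅓ = -4/15)
w = -1/12 ≈ -0.083333
k(I) = 2 - 4/(15*I)
-15 + k(-2)/(10 + w) = -15 + (2 - 4/15/(-2))/(10 - 1/12) = -15 + (2 - 4/15*(-½))/(119/12) = -15 + (2 + 2/15)*(12/119) = -15 + (32/15)*(12/119) = -15 + 128/595 = -8797/595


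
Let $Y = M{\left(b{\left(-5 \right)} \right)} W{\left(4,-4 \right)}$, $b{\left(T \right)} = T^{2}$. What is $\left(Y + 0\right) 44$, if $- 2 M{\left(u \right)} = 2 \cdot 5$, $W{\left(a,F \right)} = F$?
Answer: $880$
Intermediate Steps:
$M{\left(u \right)} = -5$ ($M{\left(u \right)} = - \frac{2 \cdot 5}{2} = \left(- \frac{1}{2}\right) 10 = -5$)
$Y = 20$ ($Y = \left(-5\right) \left(-4\right) = 20$)
$\left(Y + 0\right) 44 = \left(20 + 0\right) 44 = 20 \cdot 44 = 880$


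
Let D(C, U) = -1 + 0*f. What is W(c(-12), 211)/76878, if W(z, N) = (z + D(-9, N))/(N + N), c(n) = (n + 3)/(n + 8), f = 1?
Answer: 5/129770064 ≈ 3.8530e-8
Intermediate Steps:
c(n) = (3 + n)/(8 + n)
D(C, U) = -1 (D(C, U) = -1 + 0*1 = -1 + 0 = -1)
W(z, N) = (-1 + z)/(2*N) (W(z, N) = (z - 1)/(N + N) = (-1 + z)/((2*N)) = (-1 + z)*(1/(2*N)) = (-1 + z)/(2*N))
W(c(-12), 211)/76878 = ((1/2)*(-1 + (3 - 12)/(8 - 12))/211)/76878 = ((1/2)*(1/211)*(-1 - 9/(-4)))*(1/76878) = ((1/2)*(1/211)*(-1 - 1/4*(-9)))*(1/76878) = ((1/2)*(1/211)*(-1 + 9/4))*(1/76878) = ((1/2)*(1/211)*(5/4))*(1/76878) = (5/1688)*(1/76878) = 5/129770064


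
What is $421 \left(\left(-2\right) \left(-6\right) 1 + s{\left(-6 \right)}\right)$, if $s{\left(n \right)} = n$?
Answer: $2526$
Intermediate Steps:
$421 \left(\left(-2\right) \left(-6\right) 1 + s{\left(-6 \right)}\right) = 421 \left(\left(-2\right) \left(-6\right) 1 - 6\right) = 421 \left(12 \cdot 1 - 6\right) = 421 \left(12 - 6\right) = 421 \cdot 6 = 2526$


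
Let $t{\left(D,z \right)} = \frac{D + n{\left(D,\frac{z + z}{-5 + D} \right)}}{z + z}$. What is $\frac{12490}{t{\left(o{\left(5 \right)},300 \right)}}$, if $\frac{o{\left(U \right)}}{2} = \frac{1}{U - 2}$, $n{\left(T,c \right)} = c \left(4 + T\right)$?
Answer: $- \frac{146133000}{12587} \approx -11610.0$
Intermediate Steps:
$o{\left(U \right)} = \frac{2}{-2 + U}$ ($o{\left(U \right)} = \frac{2}{U - 2} = \frac{2}{-2 + U}$)
$t{\left(D,z \right)} = \frac{D + \frac{2 z \left(4 + D\right)}{-5 + D}}{2 z}$ ($t{\left(D,z \right)} = \frac{D + \frac{z + z}{-5 + D} \left(4 + D\right)}{z + z} = \frac{D + \frac{2 z}{-5 + D} \left(4 + D\right)}{2 z} = \left(D + \frac{2 z}{-5 + D} \left(4 + D\right)\right) \frac{1}{2 z} = \left(D + \frac{2 z \left(4 + D\right)}{-5 + D}\right) \frac{1}{2 z} = \frac{D + \frac{2 z \left(4 + D\right)}{-5 + D}}{2 z}$)
$\frac{12490}{t{\left(o{\left(5 \right)},300 \right)}} = \frac{12490}{\frac{1}{300} \frac{1}{-5 + \frac{2}{-2 + 5}} \left(300 \left(4 + \frac{2}{-2 + 5}\right) + \frac{\frac{2}{-2 + 5} \left(-5 + \frac{2}{-2 + 5}\right)}{2}\right)} = \frac{12490}{\frac{1}{300} \frac{1}{-5 + \frac{2}{3}} \left(300 \left(4 + \frac{2}{3}\right) + \frac{\frac{2}{3} \left(-5 + \frac{2}{3}\right)}{2}\right)} = \frac{12490}{\frac{1}{300} \frac{1}{-5 + 2 \cdot \frac{1}{3}} \left(300 \left(4 + 2 \cdot \frac{1}{3}\right) + \frac{2 \cdot \frac{1}{3} \left(-5 + 2 \cdot \frac{1}{3}\right)}{2}\right)} = \frac{12490}{\frac{1}{300} \frac{1}{-5 + \frac{2}{3}} \left(300 \left(4 + \frac{2}{3}\right) + \frac{1}{2} \cdot \frac{2}{3} \left(-5 + \frac{2}{3}\right)\right)} = \frac{12490}{\frac{1}{300} \frac{1}{- \frac{13}{3}} \left(300 \cdot \frac{14}{3} + \frac{1}{2} \cdot \frac{2}{3} \left(- \frac{13}{3}\right)\right)} = \frac{12490}{\frac{1}{300} \left(- \frac{3}{13}\right) \left(1400 - \frac{13}{9}\right)} = \frac{12490}{\frac{1}{300} \left(- \frac{3}{13}\right) \frac{12587}{9}} = \frac{12490}{- \frac{12587}{11700}} = 12490 \left(- \frac{11700}{12587}\right) = - \frac{146133000}{12587}$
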